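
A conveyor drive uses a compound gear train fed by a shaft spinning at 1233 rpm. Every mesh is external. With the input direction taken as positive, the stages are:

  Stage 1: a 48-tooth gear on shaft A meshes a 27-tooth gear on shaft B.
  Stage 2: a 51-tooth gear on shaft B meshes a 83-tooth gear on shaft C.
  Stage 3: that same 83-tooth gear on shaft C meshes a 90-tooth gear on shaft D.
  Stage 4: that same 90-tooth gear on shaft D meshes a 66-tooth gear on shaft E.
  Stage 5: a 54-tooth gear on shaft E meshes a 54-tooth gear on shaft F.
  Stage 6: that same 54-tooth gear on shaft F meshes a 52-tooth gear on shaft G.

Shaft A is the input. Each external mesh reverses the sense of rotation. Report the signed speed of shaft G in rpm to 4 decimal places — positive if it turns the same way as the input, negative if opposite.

+1758.9650 rpm (same as input, |ω| = 1758.9650 rpm)

Stage 1 [48T→27T]: ω = 1233.0000×48/27 = 2192.0000 rpm, dir flips to −; running = −2192.0000
Stage 2 [51T→83T]: ω = 2192.0000×51/83 = 1346.8916 rpm, dir flips to +; running = +1346.8916
Stage 3 [83T→90T]: ω = 1346.8916×83/90 = 1242.1333 rpm, dir flips to −; running = −1242.1333
Stage 4 [90T→66T]: ω = 1242.1333×90/66 = 1693.8182 rpm, dir flips to +; running = +1693.8182
Stage 5 [54T→54T]: ω = 1693.8182×54/54 = 1693.8182 rpm, dir flips to −; running = −1693.8182
Stage 6 [54T→52T]: ω = 1693.8182×54/52 = 1758.9650 rpm, dir flips to +; running = +1758.9650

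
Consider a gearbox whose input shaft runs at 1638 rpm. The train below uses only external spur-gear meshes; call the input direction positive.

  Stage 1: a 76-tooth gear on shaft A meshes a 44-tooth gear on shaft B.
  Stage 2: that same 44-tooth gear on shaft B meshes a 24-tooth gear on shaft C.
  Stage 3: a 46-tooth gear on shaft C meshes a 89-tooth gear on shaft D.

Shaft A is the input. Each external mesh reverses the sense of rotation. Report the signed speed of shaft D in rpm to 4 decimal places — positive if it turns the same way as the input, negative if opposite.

Stage 1 [76T→44T]: ω = 1638.0000×76/44 = 2829.2727 rpm, dir flips to −; running = −2829.2727
Stage 2 [44T→24T]: ω = 2829.2727×44/24 = 5187.0000 rpm, dir flips to +; running = +5187.0000
Stage 3 [46T→89T]: ω = 5187.0000×46/89 = 2680.9213 rpm, dir flips to −; running = −2680.9213

-2680.9213 rpm (opposite to input, |ω| = 2680.9213 rpm)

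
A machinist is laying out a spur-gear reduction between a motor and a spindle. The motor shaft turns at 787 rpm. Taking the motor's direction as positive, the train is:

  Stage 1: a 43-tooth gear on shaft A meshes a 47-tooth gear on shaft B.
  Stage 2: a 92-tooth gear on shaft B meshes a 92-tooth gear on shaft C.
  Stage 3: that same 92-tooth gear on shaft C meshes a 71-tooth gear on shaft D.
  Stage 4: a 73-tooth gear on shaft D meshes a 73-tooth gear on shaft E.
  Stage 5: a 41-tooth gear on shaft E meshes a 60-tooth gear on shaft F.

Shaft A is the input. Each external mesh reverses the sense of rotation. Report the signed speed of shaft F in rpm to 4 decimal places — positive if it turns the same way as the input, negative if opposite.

-637.5400 rpm (opposite to input, |ω| = 637.5400 rpm)

Stage 1 [43T→47T]: ω = 787.0000×43/47 = 720.0213 rpm, dir flips to −; running = −720.0213
Stage 2 [92T→92T]: ω = 720.0213×92/92 = 720.0213 rpm, dir flips to +; running = +720.0213
Stage 3 [92T→71T]: ω = 720.0213×92/71 = 932.9853 rpm, dir flips to −; running = −932.9853
Stage 4 [73T→73T]: ω = 932.9853×73/73 = 932.9853 rpm, dir flips to +; running = +932.9853
Stage 5 [41T→60T]: ω = 932.9853×41/60 = 637.5400 rpm, dir flips to −; running = −637.5400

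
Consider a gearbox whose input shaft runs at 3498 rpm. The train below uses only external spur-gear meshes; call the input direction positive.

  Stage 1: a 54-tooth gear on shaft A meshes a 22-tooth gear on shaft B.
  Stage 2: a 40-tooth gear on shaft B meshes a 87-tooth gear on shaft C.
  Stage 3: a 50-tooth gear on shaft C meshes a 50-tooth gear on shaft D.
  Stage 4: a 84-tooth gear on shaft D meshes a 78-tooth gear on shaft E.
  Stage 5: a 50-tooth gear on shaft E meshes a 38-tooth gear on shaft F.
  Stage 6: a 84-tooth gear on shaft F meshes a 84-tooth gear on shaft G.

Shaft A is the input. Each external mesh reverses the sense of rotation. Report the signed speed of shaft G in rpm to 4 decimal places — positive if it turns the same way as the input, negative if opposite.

+5593.7456 rpm (same as input, |ω| = 5593.7456 rpm)

Stage 1 [54T→22T]: ω = 3498.0000×54/22 = 8586.0000 rpm, dir flips to −; running = −8586.0000
Stage 2 [40T→87T]: ω = 8586.0000×40/87 = 3947.5862 rpm, dir flips to +; running = +3947.5862
Stage 3 [50T→50T]: ω = 3947.5862×50/50 = 3947.5862 rpm, dir flips to −; running = −3947.5862
Stage 4 [84T→78T]: ω = 3947.5862×84/78 = 4251.2467 rpm, dir flips to +; running = +4251.2467
Stage 5 [50T→38T]: ω = 4251.2467×50/38 = 5593.7456 rpm, dir flips to −; running = −5593.7456
Stage 6 [84T→84T]: ω = 5593.7456×84/84 = 5593.7456 rpm, dir flips to +; running = +5593.7456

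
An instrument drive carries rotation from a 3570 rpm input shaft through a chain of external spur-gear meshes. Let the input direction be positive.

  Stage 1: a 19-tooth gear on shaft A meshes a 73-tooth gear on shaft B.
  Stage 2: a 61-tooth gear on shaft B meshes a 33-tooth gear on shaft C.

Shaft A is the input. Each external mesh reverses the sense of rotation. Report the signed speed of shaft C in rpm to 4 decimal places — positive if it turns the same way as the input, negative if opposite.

Stage 1 [19T→73T]: ω = 3570.0000×19/73 = 929.1781 rpm, dir flips to −; running = −929.1781
Stage 2 [61T→33T]: ω = 929.1781×61/33 = 1717.5716 rpm, dir flips to +; running = +1717.5716

+1717.5716 rpm (same as input, |ω| = 1717.5716 rpm)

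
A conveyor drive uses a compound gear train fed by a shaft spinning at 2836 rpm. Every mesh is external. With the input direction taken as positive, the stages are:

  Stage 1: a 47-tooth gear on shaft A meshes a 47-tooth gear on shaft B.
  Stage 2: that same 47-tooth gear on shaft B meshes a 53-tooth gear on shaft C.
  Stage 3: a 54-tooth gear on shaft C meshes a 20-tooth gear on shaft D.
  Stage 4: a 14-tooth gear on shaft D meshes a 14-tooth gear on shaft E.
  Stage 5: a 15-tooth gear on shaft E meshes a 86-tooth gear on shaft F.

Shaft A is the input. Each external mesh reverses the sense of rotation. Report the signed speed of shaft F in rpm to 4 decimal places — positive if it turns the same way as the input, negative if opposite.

-1184.3629 rpm (opposite to input, |ω| = 1184.3629 rpm)

Stage 1 [47T→47T]: ω = 2836.0000×47/47 = 2836.0000 rpm, dir flips to −; running = −2836.0000
Stage 2 [47T→53T]: ω = 2836.0000×47/53 = 2514.9434 rpm, dir flips to +; running = +2514.9434
Stage 3 [54T→20T]: ω = 2514.9434×54/20 = 6790.3472 rpm, dir flips to −; running = −6790.3472
Stage 4 [14T→14T]: ω = 6790.3472×14/14 = 6790.3472 rpm, dir flips to +; running = +6790.3472
Stage 5 [15T→86T]: ω = 6790.3472×15/86 = 1184.3629 rpm, dir flips to −; running = −1184.3629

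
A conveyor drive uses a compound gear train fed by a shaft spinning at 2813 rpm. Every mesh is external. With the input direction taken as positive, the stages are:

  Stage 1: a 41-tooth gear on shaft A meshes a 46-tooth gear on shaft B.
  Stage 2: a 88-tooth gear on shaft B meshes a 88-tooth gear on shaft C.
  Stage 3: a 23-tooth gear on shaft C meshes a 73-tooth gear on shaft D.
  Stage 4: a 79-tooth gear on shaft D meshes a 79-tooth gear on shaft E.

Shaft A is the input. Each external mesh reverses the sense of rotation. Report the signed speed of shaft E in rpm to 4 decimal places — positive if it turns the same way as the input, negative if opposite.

+789.9521 rpm (same as input, |ω| = 789.9521 rpm)

Stage 1 [41T→46T]: ω = 2813.0000×41/46 = 2507.2391 rpm, dir flips to −; running = −2507.2391
Stage 2 [88T→88T]: ω = 2507.2391×88/88 = 2507.2391 rpm, dir flips to +; running = +2507.2391
Stage 3 [23T→73T]: ω = 2507.2391×23/73 = 789.9521 rpm, dir flips to −; running = −789.9521
Stage 4 [79T→79T]: ω = 789.9521×79/79 = 789.9521 rpm, dir flips to +; running = +789.9521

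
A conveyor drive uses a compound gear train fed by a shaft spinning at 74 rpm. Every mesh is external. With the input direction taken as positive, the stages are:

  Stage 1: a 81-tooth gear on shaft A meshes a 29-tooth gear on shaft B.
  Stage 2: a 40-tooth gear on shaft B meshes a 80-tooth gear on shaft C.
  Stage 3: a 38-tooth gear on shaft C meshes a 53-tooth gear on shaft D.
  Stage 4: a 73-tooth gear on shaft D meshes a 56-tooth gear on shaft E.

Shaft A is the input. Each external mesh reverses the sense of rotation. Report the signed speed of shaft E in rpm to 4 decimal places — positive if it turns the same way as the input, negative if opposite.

Stage 1 [81T→29T]: ω = 74.0000×81/29 = 206.6897 rpm, dir flips to −; running = −206.6897
Stage 2 [40T→80T]: ω = 206.6897×40/80 = 103.3448 rpm, dir flips to +; running = +103.3448
Stage 3 [38T→53T]: ω = 103.3448×38/53 = 74.0963 rpm, dir flips to −; running = −74.0963
Stage 4 [73T→56T]: ω = 74.0963×73/56 = 96.5898 rpm, dir flips to +; running = +96.5898

+96.5898 rpm (same as input, |ω| = 96.5898 rpm)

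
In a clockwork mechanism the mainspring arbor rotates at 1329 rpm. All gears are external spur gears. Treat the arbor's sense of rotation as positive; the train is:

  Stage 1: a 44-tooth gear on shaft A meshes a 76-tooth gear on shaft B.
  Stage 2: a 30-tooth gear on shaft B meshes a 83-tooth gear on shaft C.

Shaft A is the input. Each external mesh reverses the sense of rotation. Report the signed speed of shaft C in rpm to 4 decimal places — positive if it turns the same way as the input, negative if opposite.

+278.1040 rpm (same as input, |ω| = 278.1040 rpm)

Stage 1 [44T→76T]: ω = 1329.0000×44/76 = 769.4211 rpm, dir flips to −; running = −769.4211
Stage 2 [30T→83T]: ω = 769.4211×30/83 = 278.1040 rpm, dir flips to +; running = +278.1040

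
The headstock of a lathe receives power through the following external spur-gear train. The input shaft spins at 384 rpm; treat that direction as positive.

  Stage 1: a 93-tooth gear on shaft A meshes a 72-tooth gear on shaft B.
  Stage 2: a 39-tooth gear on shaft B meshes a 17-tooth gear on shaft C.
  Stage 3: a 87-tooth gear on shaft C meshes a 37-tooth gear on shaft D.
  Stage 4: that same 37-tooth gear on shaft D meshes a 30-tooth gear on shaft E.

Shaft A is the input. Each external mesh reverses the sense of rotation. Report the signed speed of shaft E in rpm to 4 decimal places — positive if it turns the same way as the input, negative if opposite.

+3299.8588 rpm (same as input, |ω| = 3299.8588 rpm)

Stage 1 [93T→72T]: ω = 384.0000×93/72 = 496.0000 rpm, dir flips to −; running = −496.0000
Stage 2 [39T→17T]: ω = 496.0000×39/17 = 1137.8824 rpm, dir flips to +; running = +1137.8824
Stage 3 [87T→37T]: ω = 1137.8824×87/37 = 2675.5612 rpm, dir flips to −; running = −2675.5612
Stage 4 [37T→30T]: ω = 2675.5612×37/30 = 3299.8588 rpm, dir flips to +; running = +3299.8588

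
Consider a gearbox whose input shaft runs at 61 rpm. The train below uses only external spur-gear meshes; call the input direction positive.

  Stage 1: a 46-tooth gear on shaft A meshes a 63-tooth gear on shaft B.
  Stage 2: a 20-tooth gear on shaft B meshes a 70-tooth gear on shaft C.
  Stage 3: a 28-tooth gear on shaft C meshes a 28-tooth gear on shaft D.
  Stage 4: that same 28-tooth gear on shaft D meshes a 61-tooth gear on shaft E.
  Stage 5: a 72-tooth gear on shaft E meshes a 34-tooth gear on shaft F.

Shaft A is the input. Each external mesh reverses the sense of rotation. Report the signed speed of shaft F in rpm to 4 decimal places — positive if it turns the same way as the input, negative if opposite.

-12.3697 rpm (opposite to input, |ω| = 12.3697 rpm)

Stage 1 [46T→63T]: ω = 61.0000×46/63 = 44.5397 rpm, dir flips to −; running = −44.5397
Stage 2 [20T→70T]: ω = 44.5397×20/70 = 12.7256 rpm, dir flips to +; running = +12.7256
Stage 3 [28T→28T]: ω = 12.7256×28/28 = 12.7256 rpm, dir flips to −; running = −12.7256
Stage 4 [28T→61T]: ω = 12.7256×28/61 = 5.8413 rpm, dir flips to +; running = +5.8413
Stage 5 [72T→34T]: ω = 5.8413×72/34 = 12.3697 rpm, dir flips to −; running = −12.3697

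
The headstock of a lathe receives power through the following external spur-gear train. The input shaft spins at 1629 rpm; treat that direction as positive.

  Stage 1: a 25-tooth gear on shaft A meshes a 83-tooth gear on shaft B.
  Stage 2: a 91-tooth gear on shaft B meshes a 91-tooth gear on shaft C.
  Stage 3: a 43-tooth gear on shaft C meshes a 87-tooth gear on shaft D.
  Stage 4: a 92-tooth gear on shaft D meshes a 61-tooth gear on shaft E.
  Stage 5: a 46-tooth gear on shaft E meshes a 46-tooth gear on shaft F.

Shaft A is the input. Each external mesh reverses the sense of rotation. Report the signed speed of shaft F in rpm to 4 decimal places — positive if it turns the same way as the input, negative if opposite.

-365.7549 rpm (opposite to input, |ω| = 365.7549 rpm)

Stage 1 [25T→83T]: ω = 1629.0000×25/83 = 490.6627 rpm, dir flips to −; running = −490.6627
Stage 2 [91T→91T]: ω = 490.6627×91/91 = 490.6627 rpm, dir flips to +; running = +490.6627
Stage 3 [43T→87T]: ω = 490.6627×43/87 = 242.5114 rpm, dir flips to −; running = −242.5114
Stage 4 [92T→61T]: ω = 242.5114×92/61 = 365.7549 rpm, dir flips to +; running = +365.7549
Stage 5 [46T→46T]: ω = 365.7549×46/46 = 365.7549 rpm, dir flips to −; running = −365.7549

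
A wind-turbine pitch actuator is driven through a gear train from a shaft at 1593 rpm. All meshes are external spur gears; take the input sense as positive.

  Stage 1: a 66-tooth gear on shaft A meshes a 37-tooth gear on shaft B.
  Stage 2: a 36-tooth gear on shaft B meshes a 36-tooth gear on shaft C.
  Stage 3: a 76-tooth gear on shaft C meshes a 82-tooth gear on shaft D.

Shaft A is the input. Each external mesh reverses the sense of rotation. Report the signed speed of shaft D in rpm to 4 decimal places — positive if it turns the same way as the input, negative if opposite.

-2633.6480 rpm (opposite to input, |ω| = 2633.6480 rpm)

Stage 1 [66T→37T]: ω = 1593.0000×66/37 = 2841.5676 rpm, dir flips to −; running = −2841.5676
Stage 2 [36T→36T]: ω = 2841.5676×36/36 = 2841.5676 rpm, dir flips to +; running = +2841.5676
Stage 3 [76T→82T]: ω = 2841.5676×76/82 = 2633.6480 rpm, dir flips to −; running = −2633.6480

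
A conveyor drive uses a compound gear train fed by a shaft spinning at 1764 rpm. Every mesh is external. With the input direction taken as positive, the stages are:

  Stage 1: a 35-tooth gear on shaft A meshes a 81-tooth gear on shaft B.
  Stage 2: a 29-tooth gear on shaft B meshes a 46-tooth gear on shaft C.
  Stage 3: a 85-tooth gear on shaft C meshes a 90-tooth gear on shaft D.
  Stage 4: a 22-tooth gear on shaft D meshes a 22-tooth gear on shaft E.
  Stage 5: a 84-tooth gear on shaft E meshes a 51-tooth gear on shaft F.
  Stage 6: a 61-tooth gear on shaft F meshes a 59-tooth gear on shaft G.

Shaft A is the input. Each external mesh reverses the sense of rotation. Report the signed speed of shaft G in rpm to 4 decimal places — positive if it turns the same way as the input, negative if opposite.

+772.8320 rpm (same as input, |ω| = 772.8320 rpm)

Stage 1 [35T→81T]: ω = 1764.0000×35/81 = 762.2222 rpm, dir flips to −; running = −762.2222
Stage 2 [29T→46T]: ω = 762.2222×29/46 = 480.5314 rpm, dir flips to +; running = +480.5314
Stage 3 [85T→90T]: ω = 480.5314×85/90 = 453.8352 rpm, dir flips to −; running = −453.8352
Stage 4 [22T→22T]: ω = 453.8352×22/22 = 453.8352 rpm, dir flips to +; running = +453.8352
Stage 5 [84T→51T]: ω = 453.8352×84/51 = 747.4933 rpm, dir flips to −; running = −747.4933
Stage 6 [61T→59T]: ω = 747.4933×61/59 = 772.8320 rpm, dir flips to +; running = +772.8320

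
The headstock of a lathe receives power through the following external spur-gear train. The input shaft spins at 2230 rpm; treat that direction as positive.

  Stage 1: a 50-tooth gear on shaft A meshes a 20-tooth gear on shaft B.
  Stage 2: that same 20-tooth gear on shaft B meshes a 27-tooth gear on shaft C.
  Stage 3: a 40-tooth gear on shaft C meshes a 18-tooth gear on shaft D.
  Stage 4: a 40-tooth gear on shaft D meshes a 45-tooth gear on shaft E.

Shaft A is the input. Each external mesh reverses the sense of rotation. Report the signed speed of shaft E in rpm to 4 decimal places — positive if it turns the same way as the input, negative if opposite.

Stage 1 [50T→20T]: ω = 2230.0000×50/20 = 5575.0000 rpm, dir flips to −; running = −5575.0000
Stage 2 [20T→27T]: ω = 5575.0000×20/27 = 4129.6296 rpm, dir flips to +; running = +4129.6296
Stage 3 [40T→18T]: ω = 4129.6296×40/18 = 9176.9547 rpm, dir flips to −; running = −9176.9547
Stage 4 [40T→45T]: ω = 9176.9547×40/45 = 8157.2931 rpm, dir flips to +; running = +8157.2931

+8157.2931 rpm (same as input, |ω| = 8157.2931 rpm)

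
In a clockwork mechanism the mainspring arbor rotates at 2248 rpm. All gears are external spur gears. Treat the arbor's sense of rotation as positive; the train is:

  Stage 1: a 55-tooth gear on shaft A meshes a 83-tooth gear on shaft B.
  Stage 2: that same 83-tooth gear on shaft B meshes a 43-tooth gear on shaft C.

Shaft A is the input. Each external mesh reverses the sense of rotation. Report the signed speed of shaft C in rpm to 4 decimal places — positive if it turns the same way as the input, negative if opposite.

Stage 1 [55T→83T]: ω = 2248.0000×55/83 = 1489.6386 rpm, dir flips to −; running = −1489.6386
Stage 2 [83T→43T]: ω = 1489.6386×83/43 = 2875.3488 rpm, dir flips to +; running = +2875.3488

+2875.3488 rpm (same as input, |ω| = 2875.3488 rpm)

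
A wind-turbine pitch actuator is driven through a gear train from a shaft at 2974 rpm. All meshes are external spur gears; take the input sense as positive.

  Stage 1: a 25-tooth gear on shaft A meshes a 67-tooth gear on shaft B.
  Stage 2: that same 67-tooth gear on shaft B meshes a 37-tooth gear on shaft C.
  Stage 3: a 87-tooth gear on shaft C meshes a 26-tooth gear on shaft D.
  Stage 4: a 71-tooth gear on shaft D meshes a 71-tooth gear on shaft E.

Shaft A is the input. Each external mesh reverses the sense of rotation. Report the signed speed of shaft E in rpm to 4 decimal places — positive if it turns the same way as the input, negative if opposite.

+6723.9605 rpm (same as input, |ω| = 6723.9605 rpm)

Stage 1 [25T→67T]: ω = 2974.0000×25/67 = 1109.7015 rpm, dir flips to −; running = −1109.7015
Stage 2 [67T→37T]: ω = 1109.7015×67/37 = 2009.4595 rpm, dir flips to +; running = +2009.4595
Stage 3 [87T→26T]: ω = 2009.4595×87/26 = 6723.9605 rpm, dir flips to −; running = −6723.9605
Stage 4 [71T→71T]: ω = 6723.9605×71/71 = 6723.9605 rpm, dir flips to +; running = +6723.9605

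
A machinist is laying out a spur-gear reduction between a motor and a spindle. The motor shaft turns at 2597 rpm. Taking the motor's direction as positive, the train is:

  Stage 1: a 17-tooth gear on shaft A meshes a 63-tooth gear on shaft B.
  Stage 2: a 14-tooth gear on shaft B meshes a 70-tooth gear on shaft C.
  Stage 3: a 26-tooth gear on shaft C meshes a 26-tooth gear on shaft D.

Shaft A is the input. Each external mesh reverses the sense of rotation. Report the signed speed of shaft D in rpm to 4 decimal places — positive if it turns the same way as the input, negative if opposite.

-140.1556 rpm (opposite to input, |ω| = 140.1556 rpm)

Stage 1 [17T→63T]: ω = 2597.0000×17/63 = 700.7778 rpm, dir flips to −; running = −700.7778
Stage 2 [14T→70T]: ω = 700.7778×14/70 = 140.1556 rpm, dir flips to +; running = +140.1556
Stage 3 [26T→26T]: ω = 140.1556×26/26 = 140.1556 rpm, dir flips to −; running = −140.1556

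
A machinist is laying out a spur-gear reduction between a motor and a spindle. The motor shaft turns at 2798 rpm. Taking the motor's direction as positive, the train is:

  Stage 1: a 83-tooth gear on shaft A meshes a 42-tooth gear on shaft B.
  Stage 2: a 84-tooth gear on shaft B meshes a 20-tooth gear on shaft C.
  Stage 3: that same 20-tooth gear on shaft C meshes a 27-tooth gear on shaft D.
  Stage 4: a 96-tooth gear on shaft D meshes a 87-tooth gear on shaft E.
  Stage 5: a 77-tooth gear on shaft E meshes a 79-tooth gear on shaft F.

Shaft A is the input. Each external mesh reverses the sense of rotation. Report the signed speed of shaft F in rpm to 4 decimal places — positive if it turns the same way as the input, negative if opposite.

-18501.5302 rpm (opposite to input, |ω| = 18501.5302 rpm)

Stage 1 [83T→42T]: ω = 2798.0000×83/42 = 5529.3810 rpm, dir flips to −; running = −5529.3810
Stage 2 [84T→20T]: ω = 5529.3810×84/20 = 23223.4000 rpm, dir flips to +; running = +23223.4000
Stage 3 [20T→27T]: ω = 23223.4000×20/27 = 17202.5185 rpm, dir flips to −; running = −17202.5185
Stage 4 [96T→87T]: ω = 17202.5185×96/87 = 18982.0894 rpm, dir flips to +; running = +18982.0894
Stage 5 [77T→79T]: ω = 18982.0894×77/79 = 18501.5302 rpm, dir flips to −; running = −18501.5302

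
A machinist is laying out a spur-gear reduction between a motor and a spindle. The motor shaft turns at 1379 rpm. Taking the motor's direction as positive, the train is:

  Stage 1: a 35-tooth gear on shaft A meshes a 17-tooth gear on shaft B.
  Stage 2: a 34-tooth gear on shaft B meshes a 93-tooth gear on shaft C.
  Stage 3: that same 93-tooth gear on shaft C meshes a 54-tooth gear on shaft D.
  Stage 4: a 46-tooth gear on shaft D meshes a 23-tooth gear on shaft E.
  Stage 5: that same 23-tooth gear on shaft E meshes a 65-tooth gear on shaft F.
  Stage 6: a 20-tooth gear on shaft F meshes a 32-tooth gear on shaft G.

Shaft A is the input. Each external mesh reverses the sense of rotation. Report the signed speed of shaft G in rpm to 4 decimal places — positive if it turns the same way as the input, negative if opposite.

+790.6660 rpm (same as input, |ω| = 790.6660 rpm)

Stage 1 [35T→17T]: ω = 1379.0000×35/17 = 2839.1176 rpm, dir flips to −; running = −2839.1176
Stage 2 [34T→93T]: ω = 2839.1176×34/93 = 1037.9570 rpm, dir flips to +; running = +1037.9570
Stage 3 [93T→54T]: ω = 1037.9570×93/54 = 1787.5926 rpm, dir flips to −; running = −1787.5926
Stage 4 [46T→23T]: ω = 1787.5926×46/23 = 3575.1852 rpm, dir flips to +; running = +3575.1852
Stage 5 [23T→65T]: ω = 3575.1852×23/65 = 1265.0655 rpm, dir flips to −; running = −1265.0655
Stage 6 [20T→32T]: ω = 1265.0655×20/32 = 790.6660 rpm, dir flips to +; running = +790.6660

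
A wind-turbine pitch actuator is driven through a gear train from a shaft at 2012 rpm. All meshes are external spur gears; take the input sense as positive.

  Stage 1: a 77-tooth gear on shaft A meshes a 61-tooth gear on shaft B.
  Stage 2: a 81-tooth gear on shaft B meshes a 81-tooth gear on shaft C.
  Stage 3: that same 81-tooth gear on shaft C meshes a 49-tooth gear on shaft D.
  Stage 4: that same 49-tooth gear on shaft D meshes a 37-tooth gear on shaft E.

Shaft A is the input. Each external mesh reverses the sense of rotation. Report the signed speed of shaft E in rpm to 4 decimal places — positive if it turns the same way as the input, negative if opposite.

+5559.9663 rpm (same as input, |ω| = 5559.9663 rpm)

Stage 1 [77T→61T]: ω = 2012.0000×77/61 = 2539.7377 rpm, dir flips to −; running = −2539.7377
Stage 2 [81T→81T]: ω = 2539.7377×81/81 = 2539.7377 rpm, dir flips to +; running = +2539.7377
Stage 3 [81T→49T]: ω = 2539.7377×81/49 = 4198.3419 rpm, dir flips to −; running = −4198.3419
Stage 4 [49T→37T]: ω = 4198.3419×49/37 = 5559.9663 rpm, dir flips to +; running = +5559.9663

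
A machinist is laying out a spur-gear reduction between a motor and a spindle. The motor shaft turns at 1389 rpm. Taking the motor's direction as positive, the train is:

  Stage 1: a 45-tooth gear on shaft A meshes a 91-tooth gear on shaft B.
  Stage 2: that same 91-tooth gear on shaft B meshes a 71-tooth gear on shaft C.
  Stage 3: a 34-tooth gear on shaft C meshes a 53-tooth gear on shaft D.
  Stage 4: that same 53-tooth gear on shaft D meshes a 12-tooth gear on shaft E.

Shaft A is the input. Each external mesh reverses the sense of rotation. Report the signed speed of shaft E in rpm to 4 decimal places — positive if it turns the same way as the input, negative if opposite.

Stage 1 [45T→91T]: ω = 1389.0000×45/91 = 686.8681 rpm, dir flips to −; running = −686.8681
Stage 2 [91T→71T]: ω = 686.8681×91/71 = 880.3521 rpm, dir flips to +; running = +880.3521
Stage 3 [34T→53T]: ω = 880.3521×34/53 = 564.7542 rpm, dir flips to −; running = −564.7542
Stage 4 [53T→12T]: ω = 564.7542×53/12 = 2494.3310 rpm, dir flips to +; running = +2494.3310

+2494.3310 rpm (same as input, |ω| = 2494.3310 rpm)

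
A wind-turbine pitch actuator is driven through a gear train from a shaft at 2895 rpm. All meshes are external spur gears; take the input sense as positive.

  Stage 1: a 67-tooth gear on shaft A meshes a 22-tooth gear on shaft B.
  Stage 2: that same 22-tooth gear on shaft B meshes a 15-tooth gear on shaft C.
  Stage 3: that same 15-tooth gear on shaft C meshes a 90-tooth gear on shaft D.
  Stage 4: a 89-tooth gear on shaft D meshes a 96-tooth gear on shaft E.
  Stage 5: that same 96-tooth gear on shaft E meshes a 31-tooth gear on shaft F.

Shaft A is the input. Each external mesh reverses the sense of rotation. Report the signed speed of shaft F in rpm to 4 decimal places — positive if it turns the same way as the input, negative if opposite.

-6187.4140 rpm (opposite to input, |ω| = 6187.4140 rpm)

Stage 1 [67T→22T]: ω = 2895.0000×67/22 = 8816.5909 rpm, dir flips to −; running = −8816.5909
Stage 2 [22T→15T]: ω = 8816.5909×22/15 = 12931.0000 rpm, dir flips to +; running = +12931.0000
Stage 3 [15T→90T]: ω = 12931.0000×15/90 = 2155.1667 rpm, dir flips to −; running = −2155.1667
Stage 4 [89T→96T]: ω = 2155.1667×89/96 = 1998.0191 rpm, dir flips to +; running = +1998.0191
Stage 5 [96T→31T]: ω = 1998.0191×96/31 = 6187.4140 rpm, dir flips to −; running = −6187.4140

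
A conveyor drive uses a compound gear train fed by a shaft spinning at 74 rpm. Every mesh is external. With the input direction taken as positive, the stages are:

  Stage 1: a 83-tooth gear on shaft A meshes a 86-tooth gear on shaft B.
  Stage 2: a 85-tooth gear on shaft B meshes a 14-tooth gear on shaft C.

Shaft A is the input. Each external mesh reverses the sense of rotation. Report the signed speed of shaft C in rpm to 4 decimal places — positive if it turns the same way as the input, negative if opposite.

+433.6130 rpm (same as input, |ω| = 433.6130 rpm)

Stage 1 [83T→86T]: ω = 74.0000×83/86 = 71.4186 rpm, dir flips to −; running = −71.4186
Stage 2 [85T→14T]: ω = 71.4186×85/14 = 433.6130 rpm, dir flips to +; running = +433.6130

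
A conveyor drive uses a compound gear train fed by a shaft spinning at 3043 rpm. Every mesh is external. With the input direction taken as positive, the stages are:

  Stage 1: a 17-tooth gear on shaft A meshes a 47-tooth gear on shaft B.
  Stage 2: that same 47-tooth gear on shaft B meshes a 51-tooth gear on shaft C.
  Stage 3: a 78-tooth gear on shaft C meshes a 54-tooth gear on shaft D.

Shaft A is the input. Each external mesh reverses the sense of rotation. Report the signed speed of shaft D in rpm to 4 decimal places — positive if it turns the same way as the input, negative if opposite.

-1465.1481 rpm (opposite to input, |ω| = 1465.1481 rpm)

Stage 1 [17T→47T]: ω = 3043.0000×17/47 = 1100.6596 rpm, dir flips to −; running = −1100.6596
Stage 2 [47T→51T]: ω = 1100.6596×47/51 = 1014.3333 rpm, dir flips to +; running = +1014.3333
Stage 3 [78T→54T]: ω = 1014.3333×78/54 = 1465.1481 rpm, dir flips to −; running = −1465.1481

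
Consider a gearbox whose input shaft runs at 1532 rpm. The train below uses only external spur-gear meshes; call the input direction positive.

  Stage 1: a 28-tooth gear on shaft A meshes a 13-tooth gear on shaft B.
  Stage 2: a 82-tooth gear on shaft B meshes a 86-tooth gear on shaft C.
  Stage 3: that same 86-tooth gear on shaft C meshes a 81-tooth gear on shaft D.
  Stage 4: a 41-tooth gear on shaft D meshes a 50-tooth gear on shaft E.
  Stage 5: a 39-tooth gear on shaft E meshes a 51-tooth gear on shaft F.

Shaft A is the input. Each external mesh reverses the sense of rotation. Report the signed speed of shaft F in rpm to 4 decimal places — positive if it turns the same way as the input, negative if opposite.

-2094.6456 rpm (opposite to input, |ω| = 2094.6456 rpm)

Stage 1 [28T→13T]: ω = 1532.0000×28/13 = 3299.6923 rpm, dir flips to −; running = −3299.6923
Stage 2 [82T→86T]: ω = 3299.6923×82/86 = 3146.2182 rpm, dir flips to +; running = +3146.2182
Stage 3 [86T→81T]: ω = 3146.2182×86/81 = 3340.4292 rpm, dir flips to −; running = −3340.4292
Stage 4 [41T→50T]: ω = 3340.4292×41/50 = 2739.1520 rpm, dir flips to +; running = +2739.1520
Stage 5 [39T→51T]: ω = 2739.1520×39/51 = 2094.6456 rpm, dir flips to −; running = −2094.6456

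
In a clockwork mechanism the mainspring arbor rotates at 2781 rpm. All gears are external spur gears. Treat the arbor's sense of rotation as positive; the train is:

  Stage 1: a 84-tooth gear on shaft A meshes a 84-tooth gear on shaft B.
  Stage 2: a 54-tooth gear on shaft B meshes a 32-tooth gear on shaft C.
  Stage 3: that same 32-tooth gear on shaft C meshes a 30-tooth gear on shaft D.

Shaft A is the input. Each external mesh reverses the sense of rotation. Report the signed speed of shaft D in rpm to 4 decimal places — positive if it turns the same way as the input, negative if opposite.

Stage 1 [84T→84T]: ω = 2781.0000×84/84 = 2781.0000 rpm, dir flips to −; running = −2781.0000
Stage 2 [54T→32T]: ω = 2781.0000×54/32 = 4692.9375 rpm, dir flips to +; running = +4692.9375
Stage 3 [32T→30T]: ω = 4692.9375×32/30 = 5005.8000 rpm, dir flips to −; running = −5005.8000

-5005.8000 rpm (opposite to input, |ω| = 5005.8000 rpm)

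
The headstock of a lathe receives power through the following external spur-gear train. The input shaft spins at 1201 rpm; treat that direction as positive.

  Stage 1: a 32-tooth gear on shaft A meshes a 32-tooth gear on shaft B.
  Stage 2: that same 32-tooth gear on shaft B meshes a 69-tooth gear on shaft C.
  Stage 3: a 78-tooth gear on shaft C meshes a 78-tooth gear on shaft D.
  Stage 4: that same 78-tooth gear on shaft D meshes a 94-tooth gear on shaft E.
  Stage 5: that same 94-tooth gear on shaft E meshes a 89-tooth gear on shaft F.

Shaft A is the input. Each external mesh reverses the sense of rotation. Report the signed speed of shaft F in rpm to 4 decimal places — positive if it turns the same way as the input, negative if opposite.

Stage 1 [32T→32T]: ω = 1201.0000×32/32 = 1201.0000 rpm, dir flips to −; running = −1201.0000
Stage 2 [32T→69T]: ω = 1201.0000×32/69 = 556.9855 rpm, dir flips to +; running = +556.9855
Stage 3 [78T→78T]: ω = 556.9855×78/78 = 556.9855 rpm, dir flips to −; running = −556.9855
Stage 4 [78T→94T]: ω = 556.9855×78/94 = 462.1795 rpm, dir flips to +; running = +462.1795
Stage 5 [94T→89T]: ω = 462.1795×94/89 = 488.1446 rpm, dir flips to −; running = −488.1446

-488.1446 rpm (opposite to input, |ω| = 488.1446 rpm)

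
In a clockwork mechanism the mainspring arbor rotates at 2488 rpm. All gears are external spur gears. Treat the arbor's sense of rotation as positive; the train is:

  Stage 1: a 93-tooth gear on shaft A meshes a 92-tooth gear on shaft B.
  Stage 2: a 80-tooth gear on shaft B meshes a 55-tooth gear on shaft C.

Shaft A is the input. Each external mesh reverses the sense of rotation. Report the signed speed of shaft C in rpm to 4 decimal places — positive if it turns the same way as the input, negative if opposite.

Stage 1 [93T→92T]: ω = 2488.0000×93/92 = 2515.0435 rpm, dir flips to −; running = −2515.0435
Stage 2 [80T→55T]: ω = 2515.0435×80/55 = 3658.2451 rpm, dir flips to +; running = +3658.2451

+3658.2451 rpm (same as input, |ω| = 3658.2451 rpm)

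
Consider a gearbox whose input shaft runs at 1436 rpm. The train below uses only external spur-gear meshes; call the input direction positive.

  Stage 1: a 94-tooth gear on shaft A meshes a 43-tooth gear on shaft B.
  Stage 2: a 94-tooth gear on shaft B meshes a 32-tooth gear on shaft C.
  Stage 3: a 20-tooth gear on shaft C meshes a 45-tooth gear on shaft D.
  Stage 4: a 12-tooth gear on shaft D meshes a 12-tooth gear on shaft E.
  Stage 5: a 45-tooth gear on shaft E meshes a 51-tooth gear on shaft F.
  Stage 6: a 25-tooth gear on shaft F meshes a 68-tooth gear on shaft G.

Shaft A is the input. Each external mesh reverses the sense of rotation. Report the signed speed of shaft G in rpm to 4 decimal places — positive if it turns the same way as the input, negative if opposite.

+1329.4825 rpm (same as input, |ω| = 1329.4825 rpm)

Stage 1 [94T→43T]: ω = 1436.0000×94/43 = 3139.1628 rpm, dir flips to −; running = −3139.1628
Stage 2 [94T→32T]: ω = 3139.1628×94/32 = 9221.2907 rpm, dir flips to +; running = +9221.2907
Stage 3 [20T→45T]: ω = 9221.2907×20/45 = 4098.3514 rpm, dir flips to −; running = −4098.3514
Stage 4 [12T→12T]: ω = 4098.3514×12/12 = 4098.3514 rpm, dir flips to +; running = +4098.3514
Stage 5 [45T→51T]: ω = 4098.3514×45/51 = 3616.1924 rpm, dir flips to −; running = −3616.1924
Stage 6 [25T→68T]: ω = 3616.1924×25/68 = 1329.4825 rpm, dir flips to +; running = +1329.4825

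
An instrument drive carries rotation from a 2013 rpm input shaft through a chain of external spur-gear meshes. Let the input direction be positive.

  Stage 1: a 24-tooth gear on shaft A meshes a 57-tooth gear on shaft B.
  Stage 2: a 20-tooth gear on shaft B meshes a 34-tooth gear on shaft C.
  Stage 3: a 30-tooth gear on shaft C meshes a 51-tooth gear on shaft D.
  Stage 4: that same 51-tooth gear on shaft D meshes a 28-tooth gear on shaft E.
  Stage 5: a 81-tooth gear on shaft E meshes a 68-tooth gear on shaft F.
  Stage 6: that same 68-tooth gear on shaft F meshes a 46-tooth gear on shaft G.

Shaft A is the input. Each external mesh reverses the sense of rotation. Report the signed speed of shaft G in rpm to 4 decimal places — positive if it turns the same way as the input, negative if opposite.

Stage 1 [24T→57T]: ω = 2013.0000×24/57 = 847.5789 rpm, dir flips to −; running = −847.5789
Stage 2 [20T→34T]: ω = 847.5789×20/34 = 498.5759 rpm, dir flips to +; running = +498.5759
Stage 3 [30T→51T]: ω = 498.5759×30/51 = 293.2799 rpm, dir flips to −; running = −293.2799
Stage 4 [51T→28T]: ω = 293.2799×51/28 = 534.1884 rpm, dir flips to +; running = +534.1884
Stage 5 [81T→68T]: ω = 534.1884×81/68 = 636.3127 rpm, dir flips to −; running = −636.3127
Stage 6 [68T→46T]: ω = 636.3127×68/46 = 940.6361 rpm, dir flips to +; running = +940.6361

+940.6361 rpm (same as input, |ω| = 940.6361 rpm)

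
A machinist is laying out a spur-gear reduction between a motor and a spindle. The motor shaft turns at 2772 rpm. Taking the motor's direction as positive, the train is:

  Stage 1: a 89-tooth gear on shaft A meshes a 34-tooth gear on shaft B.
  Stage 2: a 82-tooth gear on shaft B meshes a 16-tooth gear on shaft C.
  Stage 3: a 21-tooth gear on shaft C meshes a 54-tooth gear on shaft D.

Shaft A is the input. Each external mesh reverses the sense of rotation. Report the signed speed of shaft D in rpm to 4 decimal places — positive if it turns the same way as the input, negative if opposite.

-14461.8456 rpm (opposite to input, |ω| = 14461.8456 rpm)

Stage 1 [89T→34T]: ω = 2772.0000×89/34 = 7256.1176 rpm, dir flips to −; running = −7256.1176
Stage 2 [82T→16T]: ω = 7256.1176×82/16 = 37187.6029 rpm, dir flips to +; running = +37187.6029
Stage 3 [21T→54T]: ω = 37187.6029×21/54 = 14461.8456 rpm, dir flips to −; running = −14461.8456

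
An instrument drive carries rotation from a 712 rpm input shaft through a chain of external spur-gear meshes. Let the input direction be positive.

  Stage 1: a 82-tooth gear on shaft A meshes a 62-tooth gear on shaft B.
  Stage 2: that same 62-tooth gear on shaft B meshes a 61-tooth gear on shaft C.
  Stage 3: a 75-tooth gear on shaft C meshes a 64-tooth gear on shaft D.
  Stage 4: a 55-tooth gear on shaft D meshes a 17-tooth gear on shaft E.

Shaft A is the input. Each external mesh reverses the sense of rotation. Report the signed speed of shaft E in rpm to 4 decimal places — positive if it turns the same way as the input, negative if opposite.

Stage 1 [82T→62T]: ω = 712.0000×82/62 = 941.6774 rpm, dir flips to −; running = −941.6774
Stage 2 [62T→61T]: ω = 941.6774×62/61 = 957.1148 rpm, dir flips to +; running = +957.1148
Stage 3 [75T→64T]: ω = 957.1148×75/64 = 1121.6189 rpm, dir flips to −; running = −1121.6189
Stage 4 [55T→17T]: ω = 1121.6189×55/17 = 3628.7669 rpm, dir flips to +; running = +3628.7669

+3628.7669 rpm (same as input, |ω| = 3628.7669 rpm)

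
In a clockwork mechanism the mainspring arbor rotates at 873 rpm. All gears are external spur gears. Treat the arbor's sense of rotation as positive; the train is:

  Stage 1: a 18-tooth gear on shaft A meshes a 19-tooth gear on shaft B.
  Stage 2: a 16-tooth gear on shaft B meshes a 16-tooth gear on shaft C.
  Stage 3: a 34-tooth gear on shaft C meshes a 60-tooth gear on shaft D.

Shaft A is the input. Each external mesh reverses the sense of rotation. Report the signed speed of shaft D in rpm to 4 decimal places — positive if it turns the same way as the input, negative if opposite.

-468.6632 rpm (opposite to input, |ω| = 468.6632 rpm)

Stage 1 [18T→19T]: ω = 873.0000×18/19 = 827.0526 rpm, dir flips to −; running = −827.0526
Stage 2 [16T→16T]: ω = 827.0526×16/16 = 827.0526 rpm, dir flips to +; running = +827.0526
Stage 3 [34T→60T]: ω = 827.0526×34/60 = 468.6632 rpm, dir flips to −; running = −468.6632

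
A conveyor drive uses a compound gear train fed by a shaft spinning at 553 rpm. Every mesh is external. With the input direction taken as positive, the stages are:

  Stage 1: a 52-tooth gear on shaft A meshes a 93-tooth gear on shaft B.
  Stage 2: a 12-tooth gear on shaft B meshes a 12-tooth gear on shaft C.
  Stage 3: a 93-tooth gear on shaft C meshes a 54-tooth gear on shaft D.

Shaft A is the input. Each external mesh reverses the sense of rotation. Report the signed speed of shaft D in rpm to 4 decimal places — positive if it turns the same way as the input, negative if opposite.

-532.5185 rpm (opposite to input, |ω| = 532.5185 rpm)

Stage 1 [52T→93T]: ω = 553.0000×52/93 = 309.2043 rpm, dir flips to −; running = −309.2043
Stage 2 [12T→12T]: ω = 309.2043×12/12 = 309.2043 rpm, dir flips to +; running = +309.2043
Stage 3 [93T→54T]: ω = 309.2043×93/54 = 532.5185 rpm, dir flips to −; running = −532.5185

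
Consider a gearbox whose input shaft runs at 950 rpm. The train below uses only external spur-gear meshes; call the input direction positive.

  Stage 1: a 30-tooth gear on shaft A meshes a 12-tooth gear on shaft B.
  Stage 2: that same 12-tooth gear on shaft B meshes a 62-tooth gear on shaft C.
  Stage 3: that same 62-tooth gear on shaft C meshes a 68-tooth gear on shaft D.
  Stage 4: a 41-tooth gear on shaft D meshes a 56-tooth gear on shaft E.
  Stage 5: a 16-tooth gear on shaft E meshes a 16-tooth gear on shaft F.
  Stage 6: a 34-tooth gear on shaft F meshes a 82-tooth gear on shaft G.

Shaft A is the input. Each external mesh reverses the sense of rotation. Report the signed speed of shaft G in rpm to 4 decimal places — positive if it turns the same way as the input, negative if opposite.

Stage 1 [30T→12T]: ω = 950.0000×30/12 = 2375.0000 rpm, dir flips to −; running = −2375.0000
Stage 2 [12T→62T]: ω = 2375.0000×12/62 = 459.6774 rpm, dir flips to +; running = +459.6774
Stage 3 [62T→68T]: ω = 459.6774×62/68 = 419.1176 rpm, dir flips to −; running = −419.1176
Stage 4 [41T→56T]: ω = 419.1176×41/56 = 306.8540 rpm, dir flips to +; running = +306.8540
Stage 5 [16T→16T]: ω = 306.8540×16/16 = 306.8540 rpm, dir flips to −; running = −306.8540
Stage 6 [34T→82T]: ω = 306.8540×34/82 = 127.2321 rpm, dir flips to +; running = +127.2321

+127.2321 rpm (same as input, |ω| = 127.2321 rpm)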